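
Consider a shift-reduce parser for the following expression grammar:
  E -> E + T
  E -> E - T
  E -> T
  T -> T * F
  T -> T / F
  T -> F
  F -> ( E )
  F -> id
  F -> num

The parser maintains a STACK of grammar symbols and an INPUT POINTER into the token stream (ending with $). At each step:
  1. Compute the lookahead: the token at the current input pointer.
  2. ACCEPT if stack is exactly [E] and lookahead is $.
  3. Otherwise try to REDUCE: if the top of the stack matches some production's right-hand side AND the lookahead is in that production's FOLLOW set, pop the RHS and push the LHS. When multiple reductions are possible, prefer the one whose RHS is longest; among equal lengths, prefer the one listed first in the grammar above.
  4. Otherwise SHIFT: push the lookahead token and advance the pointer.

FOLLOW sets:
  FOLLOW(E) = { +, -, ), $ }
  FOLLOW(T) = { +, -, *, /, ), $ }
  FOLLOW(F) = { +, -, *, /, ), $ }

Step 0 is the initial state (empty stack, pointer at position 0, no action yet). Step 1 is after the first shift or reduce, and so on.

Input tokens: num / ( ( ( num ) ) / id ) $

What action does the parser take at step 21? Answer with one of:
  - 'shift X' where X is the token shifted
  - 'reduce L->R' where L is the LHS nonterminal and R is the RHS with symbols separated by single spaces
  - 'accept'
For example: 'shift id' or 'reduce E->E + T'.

Answer: reduce F->id

Derivation:
Step 1: shift num. Stack=[num] ptr=1 lookahead=/ remaining=[/ ( ( ( num ) ) / id ) $]
Step 2: reduce F->num. Stack=[F] ptr=1 lookahead=/ remaining=[/ ( ( ( num ) ) / id ) $]
Step 3: reduce T->F. Stack=[T] ptr=1 lookahead=/ remaining=[/ ( ( ( num ) ) / id ) $]
Step 4: shift /. Stack=[T /] ptr=2 lookahead=( remaining=[( ( ( num ) ) / id ) $]
Step 5: shift (. Stack=[T / (] ptr=3 lookahead=( remaining=[( ( num ) ) / id ) $]
Step 6: shift (. Stack=[T / ( (] ptr=4 lookahead=( remaining=[( num ) ) / id ) $]
Step 7: shift (. Stack=[T / ( ( (] ptr=5 lookahead=num remaining=[num ) ) / id ) $]
Step 8: shift num. Stack=[T / ( ( ( num] ptr=6 lookahead=) remaining=[) ) / id ) $]
Step 9: reduce F->num. Stack=[T / ( ( ( F] ptr=6 lookahead=) remaining=[) ) / id ) $]
Step 10: reduce T->F. Stack=[T / ( ( ( T] ptr=6 lookahead=) remaining=[) ) / id ) $]
Step 11: reduce E->T. Stack=[T / ( ( ( E] ptr=6 lookahead=) remaining=[) ) / id ) $]
Step 12: shift ). Stack=[T / ( ( ( E )] ptr=7 lookahead=) remaining=[) / id ) $]
Step 13: reduce F->( E ). Stack=[T / ( ( F] ptr=7 lookahead=) remaining=[) / id ) $]
Step 14: reduce T->F. Stack=[T / ( ( T] ptr=7 lookahead=) remaining=[) / id ) $]
Step 15: reduce E->T. Stack=[T / ( ( E] ptr=7 lookahead=) remaining=[) / id ) $]
Step 16: shift ). Stack=[T / ( ( E )] ptr=8 lookahead=/ remaining=[/ id ) $]
Step 17: reduce F->( E ). Stack=[T / ( F] ptr=8 lookahead=/ remaining=[/ id ) $]
Step 18: reduce T->F. Stack=[T / ( T] ptr=8 lookahead=/ remaining=[/ id ) $]
Step 19: shift /. Stack=[T / ( T /] ptr=9 lookahead=id remaining=[id ) $]
Step 20: shift id. Stack=[T / ( T / id] ptr=10 lookahead=) remaining=[) $]
Step 21: reduce F->id. Stack=[T / ( T / F] ptr=10 lookahead=) remaining=[) $]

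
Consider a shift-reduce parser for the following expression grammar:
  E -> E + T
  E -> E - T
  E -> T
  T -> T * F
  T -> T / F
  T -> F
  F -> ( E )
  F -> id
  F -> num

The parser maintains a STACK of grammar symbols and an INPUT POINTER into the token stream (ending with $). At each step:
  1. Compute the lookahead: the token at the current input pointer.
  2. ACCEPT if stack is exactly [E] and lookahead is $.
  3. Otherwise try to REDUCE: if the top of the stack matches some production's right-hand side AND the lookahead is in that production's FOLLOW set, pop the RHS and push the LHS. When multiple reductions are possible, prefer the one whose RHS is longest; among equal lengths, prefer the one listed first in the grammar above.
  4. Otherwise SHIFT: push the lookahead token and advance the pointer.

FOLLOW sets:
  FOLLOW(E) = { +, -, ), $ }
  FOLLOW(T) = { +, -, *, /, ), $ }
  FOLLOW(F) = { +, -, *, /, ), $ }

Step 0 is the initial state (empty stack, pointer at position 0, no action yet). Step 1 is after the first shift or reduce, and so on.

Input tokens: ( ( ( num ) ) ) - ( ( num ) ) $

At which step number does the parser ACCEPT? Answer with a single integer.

Answer: 35

Derivation:
Step 1: shift (. Stack=[(] ptr=1 lookahead=( remaining=[( ( num ) ) ) - ( ( num ) ) $]
Step 2: shift (. Stack=[( (] ptr=2 lookahead=( remaining=[( num ) ) ) - ( ( num ) ) $]
Step 3: shift (. Stack=[( ( (] ptr=3 lookahead=num remaining=[num ) ) ) - ( ( num ) ) $]
Step 4: shift num. Stack=[( ( ( num] ptr=4 lookahead=) remaining=[) ) ) - ( ( num ) ) $]
Step 5: reduce F->num. Stack=[( ( ( F] ptr=4 lookahead=) remaining=[) ) ) - ( ( num ) ) $]
Step 6: reduce T->F. Stack=[( ( ( T] ptr=4 lookahead=) remaining=[) ) ) - ( ( num ) ) $]
Step 7: reduce E->T. Stack=[( ( ( E] ptr=4 lookahead=) remaining=[) ) ) - ( ( num ) ) $]
Step 8: shift ). Stack=[( ( ( E )] ptr=5 lookahead=) remaining=[) ) - ( ( num ) ) $]
Step 9: reduce F->( E ). Stack=[( ( F] ptr=5 lookahead=) remaining=[) ) - ( ( num ) ) $]
Step 10: reduce T->F. Stack=[( ( T] ptr=5 lookahead=) remaining=[) ) - ( ( num ) ) $]
Step 11: reduce E->T. Stack=[( ( E] ptr=5 lookahead=) remaining=[) ) - ( ( num ) ) $]
Step 12: shift ). Stack=[( ( E )] ptr=6 lookahead=) remaining=[) - ( ( num ) ) $]
Step 13: reduce F->( E ). Stack=[( F] ptr=6 lookahead=) remaining=[) - ( ( num ) ) $]
Step 14: reduce T->F. Stack=[( T] ptr=6 lookahead=) remaining=[) - ( ( num ) ) $]
Step 15: reduce E->T. Stack=[( E] ptr=6 lookahead=) remaining=[) - ( ( num ) ) $]
Step 16: shift ). Stack=[( E )] ptr=7 lookahead=- remaining=[- ( ( num ) ) $]
Step 17: reduce F->( E ). Stack=[F] ptr=7 lookahead=- remaining=[- ( ( num ) ) $]
Step 18: reduce T->F. Stack=[T] ptr=7 lookahead=- remaining=[- ( ( num ) ) $]
Step 19: reduce E->T. Stack=[E] ptr=7 lookahead=- remaining=[- ( ( num ) ) $]
Step 20: shift -. Stack=[E -] ptr=8 lookahead=( remaining=[( ( num ) ) $]
Step 21: shift (. Stack=[E - (] ptr=9 lookahead=( remaining=[( num ) ) $]
Step 22: shift (. Stack=[E - ( (] ptr=10 lookahead=num remaining=[num ) ) $]
Step 23: shift num. Stack=[E - ( ( num] ptr=11 lookahead=) remaining=[) ) $]
Step 24: reduce F->num. Stack=[E - ( ( F] ptr=11 lookahead=) remaining=[) ) $]
Step 25: reduce T->F. Stack=[E - ( ( T] ptr=11 lookahead=) remaining=[) ) $]
Step 26: reduce E->T. Stack=[E - ( ( E] ptr=11 lookahead=) remaining=[) ) $]
Step 27: shift ). Stack=[E - ( ( E )] ptr=12 lookahead=) remaining=[) $]
Step 28: reduce F->( E ). Stack=[E - ( F] ptr=12 lookahead=) remaining=[) $]
Step 29: reduce T->F. Stack=[E - ( T] ptr=12 lookahead=) remaining=[) $]
Step 30: reduce E->T. Stack=[E - ( E] ptr=12 lookahead=) remaining=[) $]
Step 31: shift ). Stack=[E - ( E )] ptr=13 lookahead=$ remaining=[$]
Step 32: reduce F->( E ). Stack=[E - F] ptr=13 lookahead=$ remaining=[$]
Step 33: reduce T->F. Stack=[E - T] ptr=13 lookahead=$ remaining=[$]
Step 34: reduce E->E - T. Stack=[E] ptr=13 lookahead=$ remaining=[$]
Step 35: accept. Stack=[E] ptr=13 lookahead=$ remaining=[$]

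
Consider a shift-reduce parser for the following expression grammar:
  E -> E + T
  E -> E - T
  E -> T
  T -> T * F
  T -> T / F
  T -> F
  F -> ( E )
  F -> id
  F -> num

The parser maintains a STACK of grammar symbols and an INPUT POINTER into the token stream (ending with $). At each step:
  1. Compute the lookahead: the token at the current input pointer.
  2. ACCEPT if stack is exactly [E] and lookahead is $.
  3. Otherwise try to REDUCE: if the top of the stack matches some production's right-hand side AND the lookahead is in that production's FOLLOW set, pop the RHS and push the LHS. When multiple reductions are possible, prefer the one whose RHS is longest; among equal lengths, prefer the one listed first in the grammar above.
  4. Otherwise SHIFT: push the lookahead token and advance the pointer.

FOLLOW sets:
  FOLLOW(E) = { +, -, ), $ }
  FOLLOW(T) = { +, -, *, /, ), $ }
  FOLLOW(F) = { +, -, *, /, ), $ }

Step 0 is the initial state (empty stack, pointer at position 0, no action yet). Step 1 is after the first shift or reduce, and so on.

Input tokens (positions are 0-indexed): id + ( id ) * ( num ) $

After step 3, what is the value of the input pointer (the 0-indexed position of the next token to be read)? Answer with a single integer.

Answer: 1

Derivation:
Step 1: shift id. Stack=[id] ptr=1 lookahead=+ remaining=[+ ( id ) * ( num ) $]
Step 2: reduce F->id. Stack=[F] ptr=1 lookahead=+ remaining=[+ ( id ) * ( num ) $]
Step 3: reduce T->F. Stack=[T] ptr=1 lookahead=+ remaining=[+ ( id ) * ( num ) $]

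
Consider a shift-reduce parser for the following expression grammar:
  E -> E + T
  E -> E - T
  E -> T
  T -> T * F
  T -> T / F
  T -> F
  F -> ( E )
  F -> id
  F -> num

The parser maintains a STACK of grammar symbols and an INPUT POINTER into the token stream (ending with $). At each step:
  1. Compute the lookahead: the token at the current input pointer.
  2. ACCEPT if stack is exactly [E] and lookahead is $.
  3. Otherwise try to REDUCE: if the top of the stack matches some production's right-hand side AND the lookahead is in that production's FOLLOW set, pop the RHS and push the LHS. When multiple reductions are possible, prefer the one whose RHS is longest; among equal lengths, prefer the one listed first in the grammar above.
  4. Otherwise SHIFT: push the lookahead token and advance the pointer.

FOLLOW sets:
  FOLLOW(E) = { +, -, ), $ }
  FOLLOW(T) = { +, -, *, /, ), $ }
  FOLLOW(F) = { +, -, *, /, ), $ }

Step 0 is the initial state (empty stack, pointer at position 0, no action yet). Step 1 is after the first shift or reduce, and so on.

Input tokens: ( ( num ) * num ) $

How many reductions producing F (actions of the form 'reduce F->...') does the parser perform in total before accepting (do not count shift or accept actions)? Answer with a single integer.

Answer: 4

Derivation:
Step 1: shift (. Stack=[(] ptr=1 lookahead=( remaining=[( num ) * num ) $]
Step 2: shift (. Stack=[( (] ptr=2 lookahead=num remaining=[num ) * num ) $]
Step 3: shift num. Stack=[( ( num] ptr=3 lookahead=) remaining=[) * num ) $]
Step 4: reduce F->num. Stack=[( ( F] ptr=3 lookahead=) remaining=[) * num ) $]
Step 5: reduce T->F. Stack=[( ( T] ptr=3 lookahead=) remaining=[) * num ) $]
Step 6: reduce E->T. Stack=[( ( E] ptr=3 lookahead=) remaining=[) * num ) $]
Step 7: shift ). Stack=[( ( E )] ptr=4 lookahead=* remaining=[* num ) $]
Step 8: reduce F->( E ). Stack=[( F] ptr=4 lookahead=* remaining=[* num ) $]
Step 9: reduce T->F. Stack=[( T] ptr=4 lookahead=* remaining=[* num ) $]
Step 10: shift *. Stack=[( T *] ptr=5 lookahead=num remaining=[num ) $]
Step 11: shift num. Stack=[( T * num] ptr=6 lookahead=) remaining=[) $]
Step 12: reduce F->num. Stack=[( T * F] ptr=6 lookahead=) remaining=[) $]
Step 13: reduce T->T * F. Stack=[( T] ptr=6 lookahead=) remaining=[) $]
Step 14: reduce E->T. Stack=[( E] ptr=6 lookahead=) remaining=[) $]
Step 15: shift ). Stack=[( E )] ptr=7 lookahead=$ remaining=[$]
Step 16: reduce F->( E ). Stack=[F] ptr=7 lookahead=$ remaining=[$]
Step 17: reduce T->F. Stack=[T] ptr=7 lookahead=$ remaining=[$]
Step 18: reduce E->T. Stack=[E] ptr=7 lookahead=$ remaining=[$]
Step 19: accept. Stack=[E] ptr=7 lookahead=$ remaining=[$]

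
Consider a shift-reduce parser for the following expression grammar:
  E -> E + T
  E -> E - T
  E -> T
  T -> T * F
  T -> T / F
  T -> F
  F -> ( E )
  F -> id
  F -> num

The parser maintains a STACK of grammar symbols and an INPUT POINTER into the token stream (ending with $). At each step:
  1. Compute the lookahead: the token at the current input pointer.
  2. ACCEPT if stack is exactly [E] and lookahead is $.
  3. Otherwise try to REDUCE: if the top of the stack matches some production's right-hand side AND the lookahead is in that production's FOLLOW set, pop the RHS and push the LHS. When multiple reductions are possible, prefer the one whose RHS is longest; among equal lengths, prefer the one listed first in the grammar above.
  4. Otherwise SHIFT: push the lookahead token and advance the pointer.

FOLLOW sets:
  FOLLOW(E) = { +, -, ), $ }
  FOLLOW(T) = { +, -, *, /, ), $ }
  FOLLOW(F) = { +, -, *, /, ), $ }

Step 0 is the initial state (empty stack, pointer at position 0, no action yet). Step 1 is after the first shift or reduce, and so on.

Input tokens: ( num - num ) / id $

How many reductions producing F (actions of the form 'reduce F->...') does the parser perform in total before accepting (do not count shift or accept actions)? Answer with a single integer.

Step 1: shift (. Stack=[(] ptr=1 lookahead=num remaining=[num - num ) / id $]
Step 2: shift num. Stack=[( num] ptr=2 lookahead=- remaining=[- num ) / id $]
Step 3: reduce F->num. Stack=[( F] ptr=2 lookahead=- remaining=[- num ) / id $]
Step 4: reduce T->F. Stack=[( T] ptr=2 lookahead=- remaining=[- num ) / id $]
Step 5: reduce E->T. Stack=[( E] ptr=2 lookahead=- remaining=[- num ) / id $]
Step 6: shift -. Stack=[( E -] ptr=3 lookahead=num remaining=[num ) / id $]
Step 7: shift num. Stack=[( E - num] ptr=4 lookahead=) remaining=[) / id $]
Step 8: reduce F->num. Stack=[( E - F] ptr=4 lookahead=) remaining=[) / id $]
Step 9: reduce T->F. Stack=[( E - T] ptr=4 lookahead=) remaining=[) / id $]
Step 10: reduce E->E - T. Stack=[( E] ptr=4 lookahead=) remaining=[) / id $]
Step 11: shift ). Stack=[( E )] ptr=5 lookahead=/ remaining=[/ id $]
Step 12: reduce F->( E ). Stack=[F] ptr=5 lookahead=/ remaining=[/ id $]
Step 13: reduce T->F. Stack=[T] ptr=5 lookahead=/ remaining=[/ id $]
Step 14: shift /. Stack=[T /] ptr=6 lookahead=id remaining=[id $]
Step 15: shift id. Stack=[T / id] ptr=7 lookahead=$ remaining=[$]
Step 16: reduce F->id. Stack=[T / F] ptr=7 lookahead=$ remaining=[$]
Step 17: reduce T->T / F. Stack=[T] ptr=7 lookahead=$ remaining=[$]
Step 18: reduce E->T. Stack=[E] ptr=7 lookahead=$ remaining=[$]
Step 19: accept. Stack=[E] ptr=7 lookahead=$ remaining=[$]

Answer: 4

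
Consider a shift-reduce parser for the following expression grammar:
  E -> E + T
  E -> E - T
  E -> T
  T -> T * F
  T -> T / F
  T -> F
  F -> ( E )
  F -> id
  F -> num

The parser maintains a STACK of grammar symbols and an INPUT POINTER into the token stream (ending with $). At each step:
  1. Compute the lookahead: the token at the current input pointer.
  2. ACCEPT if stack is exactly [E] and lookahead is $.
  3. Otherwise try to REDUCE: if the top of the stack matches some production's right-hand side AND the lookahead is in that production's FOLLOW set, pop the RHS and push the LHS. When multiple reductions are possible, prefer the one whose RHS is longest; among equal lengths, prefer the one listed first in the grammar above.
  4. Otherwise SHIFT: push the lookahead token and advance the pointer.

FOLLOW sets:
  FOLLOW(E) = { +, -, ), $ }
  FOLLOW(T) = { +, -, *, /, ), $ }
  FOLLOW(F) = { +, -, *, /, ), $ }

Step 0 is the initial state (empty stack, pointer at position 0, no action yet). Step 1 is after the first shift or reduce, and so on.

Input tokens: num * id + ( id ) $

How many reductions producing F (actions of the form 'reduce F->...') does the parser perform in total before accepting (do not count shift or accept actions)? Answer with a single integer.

Answer: 4

Derivation:
Step 1: shift num. Stack=[num] ptr=1 lookahead=* remaining=[* id + ( id ) $]
Step 2: reduce F->num. Stack=[F] ptr=1 lookahead=* remaining=[* id + ( id ) $]
Step 3: reduce T->F. Stack=[T] ptr=1 lookahead=* remaining=[* id + ( id ) $]
Step 4: shift *. Stack=[T *] ptr=2 lookahead=id remaining=[id + ( id ) $]
Step 5: shift id. Stack=[T * id] ptr=3 lookahead=+ remaining=[+ ( id ) $]
Step 6: reduce F->id. Stack=[T * F] ptr=3 lookahead=+ remaining=[+ ( id ) $]
Step 7: reduce T->T * F. Stack=[T] ptr=3 lookahead=+ remaining=[+ ( id ) $]
Step 8: reduce E->T. Stack=[E] ptr=3 lookahead=+ remaining=[+ ( id ) $]
Step 9: shift +. Stack=[E +] ptr=4 lookahead=( remaining=[( id ) $]
Step 10: shift (. Stack=[E + (] ptr=5 lookahead=id remaining=[id ) $]
Step 11: shift id. Stack=[E + ( id] ptr=6 lookahead=) remaining=[) $]
Step 12: reduce F->id. Stack=[E + ( F] ptr=6 lookahead=) remaining=[) $]
Step 13: reduce T->F. Stack=[E + ( T] ptr=6 lookahead=) remaining=[) $]
Step 14: reduce E->T. Stack=[E + ( E] ptr=6 lookahead=) remaining=[) $]
Step 15: shift ). Stack=[E + ( E )] ptr=7 lookahead=$ remaining=[$]
Step 16: reduce F->( E ). Stack=[E + F] ptr=7 lookahead=$ remaining=[$]
Step 17: reduce T->F. Stack=[E + T] ptr=7 lookahead=$ remaining=[$]
Step 18: reduce E->E + T. Stack=[E] ptr=7 lookahead=$ remaining=[$]
Step 19: accept. Stack=[E] ptr=7 lookahead=$ remaining=[$]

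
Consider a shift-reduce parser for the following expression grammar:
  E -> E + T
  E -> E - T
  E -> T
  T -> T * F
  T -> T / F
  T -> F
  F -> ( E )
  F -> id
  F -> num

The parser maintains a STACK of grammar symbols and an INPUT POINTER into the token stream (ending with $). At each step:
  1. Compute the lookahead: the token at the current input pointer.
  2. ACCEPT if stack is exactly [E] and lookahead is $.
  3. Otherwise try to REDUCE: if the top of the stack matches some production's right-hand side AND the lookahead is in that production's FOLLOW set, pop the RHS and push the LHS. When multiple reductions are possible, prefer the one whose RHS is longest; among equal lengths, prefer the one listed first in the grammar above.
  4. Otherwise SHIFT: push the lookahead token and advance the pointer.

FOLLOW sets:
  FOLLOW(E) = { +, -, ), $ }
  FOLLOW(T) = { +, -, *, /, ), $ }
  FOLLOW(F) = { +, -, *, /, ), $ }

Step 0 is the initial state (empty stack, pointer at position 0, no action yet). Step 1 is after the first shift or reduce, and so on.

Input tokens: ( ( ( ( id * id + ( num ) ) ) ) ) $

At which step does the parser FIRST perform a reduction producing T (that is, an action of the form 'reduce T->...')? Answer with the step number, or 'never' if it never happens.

Answer: 7

Derivation:
Step 1: shift (. Stack=[(] ptr=1 lookahead=( remaining=[( ( ( id * id + ( num ) ) ) ) ) $]
Step 2: shift (. Stack=[( (] ptr=2 lookahead=( remaining=[( ( id * id + ( num ) ) ) ) ) $]
Step 3: shift (. Stack=[( ( (] ptr=3 lookahead=( remaining=[( id * id + ( num ) ) ) ) ) $]
Step 4: shift (. Stack=[( ( ( (] ptr=4 lookahead=id remaining=[id * id + ( num ) ) ) ) ) $]
Step 5: shift id. Stack=[( ( ( ( id] ptr=5 lookahead=* remaining=[* id + ( num ) ) ) ) ) $]
Step 6: reduce F->id. Stack=[( ( ( ( F] ptr=5 lookahead=* remaining=[* id + ( num ) ) ) ) ) $]
Step 7: reduce T->F. Stack=[( ( ( ( T] ptr=5 lookahead=* remaining=[* id + ( num ) ) ) ) ) $]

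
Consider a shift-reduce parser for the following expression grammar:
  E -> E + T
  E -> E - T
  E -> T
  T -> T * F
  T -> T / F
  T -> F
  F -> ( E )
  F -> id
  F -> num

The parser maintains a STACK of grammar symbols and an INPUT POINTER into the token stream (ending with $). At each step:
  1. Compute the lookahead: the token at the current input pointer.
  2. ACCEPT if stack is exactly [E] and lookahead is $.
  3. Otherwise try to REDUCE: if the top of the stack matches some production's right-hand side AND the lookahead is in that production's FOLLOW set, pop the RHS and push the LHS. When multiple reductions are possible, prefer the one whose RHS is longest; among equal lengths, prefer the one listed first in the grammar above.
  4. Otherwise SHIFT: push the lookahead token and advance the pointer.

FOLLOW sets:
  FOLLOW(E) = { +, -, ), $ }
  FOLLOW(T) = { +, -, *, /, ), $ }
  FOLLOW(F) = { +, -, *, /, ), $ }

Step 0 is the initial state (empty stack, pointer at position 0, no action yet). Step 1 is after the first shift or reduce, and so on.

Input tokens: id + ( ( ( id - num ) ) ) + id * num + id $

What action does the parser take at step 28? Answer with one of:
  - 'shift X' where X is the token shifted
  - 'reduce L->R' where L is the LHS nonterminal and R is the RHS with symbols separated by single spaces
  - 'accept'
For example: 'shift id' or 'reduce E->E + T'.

Step 1: shift id. Stack=[id] ptr=1 lookahead=+ remaining=[+ ( ( ( id - num ) ) ) + id * num + id $]
Step 2: reduce F->id. Stack=[F] ptr=1 lookahead=+ remaining=[+ ( ( ( id - num ) ) ) + id * num + id $]
Step 3: reduce T->F. Stack=[T] ptr=1 lookahead=+ remaining=[+ ( ( ( id - num ) ) ) + id * num + id $]
Step 4: reduce E->T. Stack=[E] ptr=1 lookahead=+ remaining=[+ ( ( ( id - num ) ) ) + id * num + id $]
Step 5: shift +. Stack=[E +] ptr=2 lookahead=( remaining=[( ( ( id - num ) ) ) + id * num + id $]
Step 6: shift (. Stack=[E + (] ptr=3 lookahead=( remaining=[( ( id - num ) ) ) + id * num + id $]
Step 7: shift (. Stack=[E + ( (] ptr=4 lookahead=( remaining=[( id - num ) ) ) + id * num + id $]
Step 8: shift (. Stack=[E + ( ( (] ptr=5 lookahead=id remaining=[id - num ) ) ) + id * num + id $]
Step 9: shift id. Stack=[E + ( ( ( id] ptr=6 lookahead=- remaining=[- num ) ) ) + id * num + id $]
Step 10: reduce F->id. Stack=[E + ( ( ( F] ptr=6 lookahead=- remaining=[- num ) ) ) + id * num + id $]
Step 11: reduce T->F. Stack=[E + ( ( ( T] ptr=6 lookahead=- remaining=[- num ) ) ) + id * num + id $]
Step 12: reduce E->T. Stack=[E + ( ( ( E] ptr=6 lookahead=- remaining=[- num ) ) ) + id * num + id $]
Step 13: shift -. Stack=[E + ( ( ( E -] ptr=7 lookahead=num remaining=[num ) ) ) + id * num + id $]
Step 14: shift num. Stack=[E + ( ( ( E - num] ptr=8 lookahead=) remaining=[) ) ) + id * num + id $]
Step 15: reduce F->num. Stack=[E + ( ( ( E - F] ptr=8 lookahead=) remaining=[) ) ) + id * num + id $]
Step 16: reduce T->F. Stack=[E + ( ( ( E - T] ptr=8 lookahead=) remaining=[) ) ) + id * num + id $]
Step 17: reduce E->E - T. Stack=[E + ( ( ( E] ptr=8 lookahead=) remaining=[) ) ) + id * num + id $]
Step 18: shift ). Stack=[E + ( ( ( E )] ptr=9 lookahead=) remaining=[) ) + id * num + id $]
Step 19: reduce F->( E ). Stack=[E + ( ( F] ptr=9 lookahead=) remaining=[) ) + id * num + id $]
Step 20: reduce T->F. Stack=[E + ( ( T] ptr=9 lookahead=) remaining=[) ) + id * num + id $]
Step 21: reduce E->T. Stack=[E + ( ( E] ptr=9 lookahead=) remaining=[) ) + id * num + id $]
Step 22: shift ). Stack=[E + ( ( E )] ptr=10 lookahead=) remaining=[) + id * num + id $]
Step 23: reduce F->( E ). Stack=[E + ( F] ptr=10 lookahead=) remaining=[) + id * num + id $]
Step 24: reduce T->F. Stack=[E + ( T] ptr=10 lookahead=) remaining=[) + id * num + id $]
Step 25: reduce E->T. Stack=[E + ( E] ptr=10 lookahead=) remaining=[) + id * num + id $]
Step 26: shift ). Stack=[E + ( E )] ptr=11 lookahead=+ remaining=[+ id * num + id $]
Step 27: reduce F->( E ). Stack=[E + F] ptr=11 lookahead=+ remaining=[+ id * num + id $]
Step 28: reduce T->F. Stack=[E + T] ptr=11 lookahead=+ remaining=[+ id * num + id $]

Answer: reduce T->F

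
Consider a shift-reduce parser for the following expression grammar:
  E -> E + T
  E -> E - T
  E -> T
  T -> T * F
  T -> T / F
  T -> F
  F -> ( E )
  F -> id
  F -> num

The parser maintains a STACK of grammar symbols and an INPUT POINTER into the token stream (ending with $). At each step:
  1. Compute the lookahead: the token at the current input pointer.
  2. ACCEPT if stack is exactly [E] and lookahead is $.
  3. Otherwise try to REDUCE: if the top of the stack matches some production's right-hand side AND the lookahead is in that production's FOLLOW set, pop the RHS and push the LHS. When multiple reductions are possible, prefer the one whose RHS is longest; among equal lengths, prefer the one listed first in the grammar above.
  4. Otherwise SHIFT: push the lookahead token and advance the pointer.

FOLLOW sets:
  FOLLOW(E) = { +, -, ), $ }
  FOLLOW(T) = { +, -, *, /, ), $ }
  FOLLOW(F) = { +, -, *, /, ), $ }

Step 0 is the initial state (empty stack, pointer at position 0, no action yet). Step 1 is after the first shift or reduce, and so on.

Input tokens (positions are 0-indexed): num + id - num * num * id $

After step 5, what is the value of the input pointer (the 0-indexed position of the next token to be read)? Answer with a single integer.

Step 1: shift num. Stack=[num] ptr=1 lookahead=+ remaining=[+ id - num * num * id $]
Step 2: reduce F->num. Stack=[F] ptr=1 lookahead=+ remaining=[+ id - num * num * id $]
Step 3: reduce T->F. Stack=[T] ptr=1 lookahead=+ remaining=[+ id - num * num * id $]
Step 4: reduce E->T. Stack=[E] ptr=1 lookahead=+ remaining=[+ id - num * num * id $]
Step 5: shift +. Stack=[E +] ptr=2 lookahead=id remaining=[id - num * num * id $]

Answer: 2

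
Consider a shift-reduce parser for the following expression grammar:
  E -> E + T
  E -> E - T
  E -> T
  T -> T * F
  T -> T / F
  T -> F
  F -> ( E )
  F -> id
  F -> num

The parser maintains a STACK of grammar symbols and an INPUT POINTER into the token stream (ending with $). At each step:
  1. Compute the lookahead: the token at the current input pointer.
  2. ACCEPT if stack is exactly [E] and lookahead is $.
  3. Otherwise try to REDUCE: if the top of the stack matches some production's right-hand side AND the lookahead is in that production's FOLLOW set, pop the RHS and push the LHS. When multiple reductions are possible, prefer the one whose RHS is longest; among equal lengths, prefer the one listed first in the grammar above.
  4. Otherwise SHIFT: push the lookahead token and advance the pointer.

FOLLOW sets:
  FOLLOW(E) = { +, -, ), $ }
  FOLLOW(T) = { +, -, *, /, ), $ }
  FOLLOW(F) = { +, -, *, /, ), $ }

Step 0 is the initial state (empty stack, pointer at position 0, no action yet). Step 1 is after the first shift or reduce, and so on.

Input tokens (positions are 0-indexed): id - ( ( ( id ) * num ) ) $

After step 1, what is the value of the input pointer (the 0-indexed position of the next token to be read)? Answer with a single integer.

Step 1: shift id. Stack=[id] ptr=1 lookahead=- remaining=[- ( ( ( id ) * num ) ) $]

Answer: 1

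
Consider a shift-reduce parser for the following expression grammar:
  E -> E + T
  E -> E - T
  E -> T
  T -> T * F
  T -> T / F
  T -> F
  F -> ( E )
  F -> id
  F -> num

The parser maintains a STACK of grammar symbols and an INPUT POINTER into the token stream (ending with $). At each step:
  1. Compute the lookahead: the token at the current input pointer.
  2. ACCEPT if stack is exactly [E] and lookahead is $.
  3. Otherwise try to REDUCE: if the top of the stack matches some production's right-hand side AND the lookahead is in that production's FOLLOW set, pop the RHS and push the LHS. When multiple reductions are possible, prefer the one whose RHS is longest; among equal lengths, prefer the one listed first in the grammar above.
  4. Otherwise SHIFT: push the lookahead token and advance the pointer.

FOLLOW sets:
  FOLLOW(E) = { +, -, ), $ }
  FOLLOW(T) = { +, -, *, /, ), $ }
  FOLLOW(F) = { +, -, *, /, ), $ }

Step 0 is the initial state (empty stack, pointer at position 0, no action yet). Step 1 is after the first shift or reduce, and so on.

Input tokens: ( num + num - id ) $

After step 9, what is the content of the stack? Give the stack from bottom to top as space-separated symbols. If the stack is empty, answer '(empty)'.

Answer: ( E + T

Derivation:
Step 1: shift (. Stack=[(] ptr=1 lookahead=num remaining=[num + num - id ) $]
Step 2: shift num. Stack=[( num] ptr=2 lookahead=+ remaining=[+ num - id ) $]
Step 3: reduce F->num. Stack=[( F] ptr=2 lookahead=+ remaining=[+ num - id ) $]
Step 4: reduce T->F. Stack=[( T] ptr=2 lookahead=+ remaining=[+ num - id ) $]
Step 5: reduce E->T. Stack=[( E] ptr=2 lookahead=+ remaining=[+ num - id ) $]
Step 6: shift +. Stack=[( E +] ptr=3 lookahead=num remaining=[num - id ) $]
Step 7: shift num. Stack=[( E + num] ptr=4 lookahead=- remaining=[- id ) $]
Step 8: reduce F->num. Stack=[( E + F] ptr=4 lookahead=- remaining=[- id ) $]
Step 9: reduce T->F. Stack=[( E + T] ptr=4 lookahead=- remaining=[- id ) $]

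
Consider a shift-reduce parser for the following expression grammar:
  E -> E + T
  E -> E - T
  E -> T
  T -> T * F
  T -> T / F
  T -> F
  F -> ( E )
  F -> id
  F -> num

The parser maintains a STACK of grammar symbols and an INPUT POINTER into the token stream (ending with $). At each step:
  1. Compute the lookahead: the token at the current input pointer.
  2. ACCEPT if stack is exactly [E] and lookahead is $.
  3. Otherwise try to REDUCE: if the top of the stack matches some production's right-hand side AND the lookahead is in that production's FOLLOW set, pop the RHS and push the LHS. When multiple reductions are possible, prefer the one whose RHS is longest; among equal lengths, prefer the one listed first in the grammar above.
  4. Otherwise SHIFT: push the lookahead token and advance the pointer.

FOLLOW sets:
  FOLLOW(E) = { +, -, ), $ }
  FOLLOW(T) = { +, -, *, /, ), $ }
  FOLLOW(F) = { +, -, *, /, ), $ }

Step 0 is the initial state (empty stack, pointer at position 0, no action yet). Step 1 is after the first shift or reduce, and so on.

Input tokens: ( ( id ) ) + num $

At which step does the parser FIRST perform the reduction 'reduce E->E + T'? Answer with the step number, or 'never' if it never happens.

Answer: 19

Derivation:
Step 1: shift (. Stack=[(] ptr=1 lookahead=( remaining=[( id ) ) + num $]
Step 2: shift (. Stack=[( (] ptr=2 lookahead=id remaining=[id ) ) + num $]
Step 3: shift id. Stack=[( ( id] ptr=3 lookahead=) remaining=[) ) + num $]
Step 4: reduce F->id. Stack=[( ( F] ptr=3 lookahead=) remaining=[) ) + num $]
Step 5: reduce T->F. Stack=[( ( T] ptr=3 lookahead=) remaining=[) ) + num $]
Step 6: reduce E->T. Stack=[( ( E] ptr=3 lookahead=) remaining=[) ) + num $]
Step 7: shift ). Stack=[( ( E )] ptr=4 lookahead=) remaining=[) + num $]
Step 8: reduce F->( E ). Stack=[( F] ptr=4 lookahead=) remaining=[) + num $]
Step 9: reduce T->F. Stack=[( T] ptr=4 lookahead=) remaining=[) + num $]
Step 10: reduce E->T. Stack=[( E] ptr=4 lookahead=) remaining=[) + num $]
Step 11: shift ). Stack=[( E )] ptr=5 lookahead=+ remaining=[+ num $]
Step 12: reduce F->( E ). Stack=[F] ptr=5 lookahead=+ remaining=[+ num $]
Step 13: reduce T->F. Stack=[T] ptr=5 lookahead=+ remaining=[+ num $]
Step 14: reduce E->T. Stack=[E] ptr=5 lookahead=+ remaining=[+ num $]
Step 15: shift +. Stack=[E +] ptr=6 lookahead=num remaining=[num $]
Step 16: shift num. Stack=[E + num] ptr=7 lookahead=$ remaining=[$]
Step 17: reduce F->num. Stack=[E + F] ptr=7 lookahead=$ remaining=[$]
Step 18: reduce T->F. Stack=[E + T] ptr=7 lookahead=$ remaining=[$]
Step 19: reduce E->E + T. Stack=[E] ptr=7 lookahead=$ remaining=[$]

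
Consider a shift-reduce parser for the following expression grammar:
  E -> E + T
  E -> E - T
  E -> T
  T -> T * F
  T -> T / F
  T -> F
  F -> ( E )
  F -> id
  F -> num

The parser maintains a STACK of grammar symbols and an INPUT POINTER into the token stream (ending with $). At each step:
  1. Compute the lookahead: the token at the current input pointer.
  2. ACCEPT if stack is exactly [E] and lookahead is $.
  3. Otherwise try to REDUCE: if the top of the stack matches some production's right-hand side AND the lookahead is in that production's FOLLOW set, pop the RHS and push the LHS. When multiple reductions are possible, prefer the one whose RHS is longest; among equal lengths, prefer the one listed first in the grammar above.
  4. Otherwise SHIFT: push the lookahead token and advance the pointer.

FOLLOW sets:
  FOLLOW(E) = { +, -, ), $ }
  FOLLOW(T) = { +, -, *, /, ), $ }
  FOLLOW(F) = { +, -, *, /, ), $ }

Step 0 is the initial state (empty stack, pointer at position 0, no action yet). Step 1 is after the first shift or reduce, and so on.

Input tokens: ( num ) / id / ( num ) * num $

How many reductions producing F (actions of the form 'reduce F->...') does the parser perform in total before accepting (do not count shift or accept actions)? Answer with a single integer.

Step 1: shift (. Stack=[(] ptr=1 lookahead=num remaining=[num ) / id / ( num ) * num $]
Step 2: shift num. Stack=[( num] ptr=2 lookahead=) remaining=[) / id / ( num ) * num $]
Step 3: reduce F->num. Stack=[( F] ptr=2 lookahead=) remaining=[) / id / ( num ) * num $]
Step 4: reduce T->F. Stack=[( T] ptr=2 lookahead=) remaining=[) / id / ( num ) * num $]
Step 5: reduce E->T. Stack=[( E] ptr=2 lookahead=) remaining=[) / id / ( num ) * num $]
Step 6: shift ). Stack=[( E )] ptr=3 lookahead=/ remaining=[/ id / ( num ) * num $]
Step 7: reduce F->( E ). Stack=[F] ptr=3 lookahead=/ remaining=[/ id / ( num ) * num $]
Step 8: reduce T->F. Stack=[T] ptr=3 lookahead=/ remaining=[/ id / ( num ) * num $]
Step 9: shift /. Stack=[T /] ptr=4 lookahead=id remaining=[id / ( num ) * num $]
Step 10: shift id. Stack=[T / id] ptr=5 lookahead=/ remaining=[/ ( num ) * num $]
Step 11: reduce F->id. Stack=[T / F] ptr=5 lookahead=/ remaining=[/ ( num ) * num $]
Step 12: reduce T->T / F. Stack=[T] ptr=5 lookahead=/ remaining=[/ ( num ) * num $]
Step 13: shift /. Stack=[T /] ptr=6 lookahead=( remaining=[( num ) * num $]
Step 14: shift (. Stack=[T / (] ptr=7 lookahead=num remaining=[num ) * num $]
Step 15: shift num. Stack=[T / ( num] ptr=8 lookahead=) remaining=[) * num $]
Step 16: reduce F->num. Stack=[T / ( F] ptr=8 lookahead=) remaining=[) * num $]
Step 17: reduce T->F. Stack=[T / ( T] ptr=8 lookahead=) remaining=[) * num $]
Step 18: reduce E->T. Stack=[T / ( E] ptr=8 lookahead=) remaining=[) * num $]
Step 19: shift ). Stack=[T / ( E )] ptr=9 lookahead=* remaining=[* num $]
Step 20: reduce F->( E ). Stack=[T / F] ptr=9 lookahead=* remaining=[* num $]
Step 21: reduce T->T / F. Stack=[T] ptr=9 lookahead=* remaining=[* num $]
Step 22: shift *. Stack=[T *] ptr=10 lookahead=num remaining=[num $]
Step 23: shift num. Stack=[T * num] ptr=11 lookahead=$ remaining=[$]
Step 24: reduce F->num. Stack=[T * F] ptr=11 lookahead=$ remaining=[$]
Step 25: reduce T->T * F. Stack=[T] ptr=11 lookahead=$ remaining=[$]
Step 26: reduce E->T. Stack=[E] ptr=11 lookahead=$ remaining=[$]
Step 27: accept. Stack=[E] ptr=11 lookahead=$ remaining=[$]

Answer: 6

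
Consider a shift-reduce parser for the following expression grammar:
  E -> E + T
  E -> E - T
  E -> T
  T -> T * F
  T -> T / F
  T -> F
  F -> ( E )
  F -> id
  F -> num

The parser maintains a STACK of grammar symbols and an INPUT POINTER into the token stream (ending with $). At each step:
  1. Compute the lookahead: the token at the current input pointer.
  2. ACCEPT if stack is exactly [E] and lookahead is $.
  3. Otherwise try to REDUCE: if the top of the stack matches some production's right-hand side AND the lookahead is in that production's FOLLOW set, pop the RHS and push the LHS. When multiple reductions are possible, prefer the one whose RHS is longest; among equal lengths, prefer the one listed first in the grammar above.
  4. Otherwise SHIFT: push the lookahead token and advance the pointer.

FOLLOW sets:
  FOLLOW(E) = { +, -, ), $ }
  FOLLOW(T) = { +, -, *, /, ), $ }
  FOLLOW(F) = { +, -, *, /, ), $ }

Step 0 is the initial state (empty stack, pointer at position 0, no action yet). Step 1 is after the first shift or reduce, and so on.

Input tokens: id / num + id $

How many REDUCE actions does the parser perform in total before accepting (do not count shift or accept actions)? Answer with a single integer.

Answer: 8

Derivation:
Step 1: shift id. Stack=[id] ptr=1 lookahead=/ remaining=[/ num + id $]
Step 2: reduce F->id. Stack=[F] ptr=1 lookahead=/ remaining=[/ num + id $]
Step 3: reduce T->F. Stack=[T] ptr=1 lookahead=/ remaining=[/ num + id $]
Step 4: shift /. Stack=[T /] ptr=2 lookahead=num remaining=[num + id $]
Step 5: shift num. Stack=[T / num] ptr=3 lookahead=+ remaining=[+ id $]
Step 6: reduce F->num. Stack=[T / F] ptr=3 lookahead=+ remaining=[+ id $]
Step 7: reduce T->T / F. Stack=[T] ptr=3 lookahead=+ remaining=[+ id $]
Step 8: reduce E->T. Stack=[E] ptr=3 lookahead=+ remaining=[+ id $]
Step 9: shift +. Stack=[E +] ptr=4 lookahead=id remaining=[id $]
Step 10: shift id. Stack=[E + id] ptr=5 lookahead=$ remaining=[$]
Step 11: reduce F->id. Stack=[E + F] ptr=5 lookahead=$ remaining=[$]
Step 12: reduce T->F. Stack=[E + T] ptr=5 lookahead=$ remaining=[$]
Step 13: reduce E->E + T. Stack=[E] ptr=5 lookahead=$ remaining=[$]
Step 14: accept. Stack=[E] ptr=5 lookahead=$ remaining=[$]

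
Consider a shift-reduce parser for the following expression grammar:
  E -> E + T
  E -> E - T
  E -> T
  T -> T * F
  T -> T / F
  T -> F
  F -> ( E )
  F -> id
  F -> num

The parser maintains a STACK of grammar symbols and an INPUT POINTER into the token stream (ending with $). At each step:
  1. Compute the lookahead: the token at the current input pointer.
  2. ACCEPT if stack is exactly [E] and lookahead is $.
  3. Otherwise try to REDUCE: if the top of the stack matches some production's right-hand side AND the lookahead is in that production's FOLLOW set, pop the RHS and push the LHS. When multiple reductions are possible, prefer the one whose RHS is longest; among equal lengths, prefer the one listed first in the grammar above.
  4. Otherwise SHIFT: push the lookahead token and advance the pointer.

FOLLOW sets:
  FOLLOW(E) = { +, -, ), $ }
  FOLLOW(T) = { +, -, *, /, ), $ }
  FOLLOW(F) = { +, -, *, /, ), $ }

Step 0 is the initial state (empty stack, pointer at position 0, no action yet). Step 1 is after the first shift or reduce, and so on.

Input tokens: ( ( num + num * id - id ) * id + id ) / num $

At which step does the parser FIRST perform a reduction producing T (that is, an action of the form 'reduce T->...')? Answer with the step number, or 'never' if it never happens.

Step 1: shift (. Stack=[(] ptr=1 lookahead=( remaining=[( num + num * id - id ) * id + id ) / num $]
Step 2: shift (. Stack=[( (] ptr=2 lookahead=num remaining=[num + num * id - id ) * id + id ) / num $]
Step 3: shift num. Stack=[( ( num] ptr=3 lookahead=+ remaining=[+ num * id - id ) * id + id ) / num $]
Step 4: reduce F->num. Stack=[( ( F] ptr=3 lookahead=+ remaining=[+ num * id - id ) * id + id ) / num $]
Step 5: reduce T->F. Stack=[( ( T] ptr=3 lookahead=+ remaining=[+ num * id - id ) * id + id ) / num $]

Answer: 5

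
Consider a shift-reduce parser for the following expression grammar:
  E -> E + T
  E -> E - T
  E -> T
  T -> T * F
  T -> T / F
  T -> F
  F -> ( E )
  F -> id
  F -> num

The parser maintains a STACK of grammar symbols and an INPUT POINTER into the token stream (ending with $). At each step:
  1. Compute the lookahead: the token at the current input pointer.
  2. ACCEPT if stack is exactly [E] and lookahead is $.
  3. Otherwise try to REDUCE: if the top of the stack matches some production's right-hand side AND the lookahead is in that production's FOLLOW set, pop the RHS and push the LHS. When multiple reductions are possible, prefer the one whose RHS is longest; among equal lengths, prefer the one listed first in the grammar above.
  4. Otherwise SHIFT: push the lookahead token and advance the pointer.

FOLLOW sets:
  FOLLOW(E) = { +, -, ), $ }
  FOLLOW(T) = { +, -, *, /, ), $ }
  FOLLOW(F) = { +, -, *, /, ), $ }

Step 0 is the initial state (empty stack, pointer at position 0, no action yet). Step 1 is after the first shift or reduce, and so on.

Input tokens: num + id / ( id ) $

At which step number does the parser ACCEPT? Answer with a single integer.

Answer: 19

Derivation:
Step 1: shift num. Stack=[num] ptr=1 lookahead=+ remaining=[+ id / ( id ) $]
Step 2: reduce F->num. Stack=[F] ptr=1 lookahead=+ remaining=[+ id / ( id ) $]
Step 3: reduce T->F. Stack=[T] ptr=1 lookahead=+ remaining=[+ id / ( id ) $]
Step 4: reduce E->T. Stack=[E] ptr=1 lookahead=+ remaining=[+ id / ( id ) $]
Step 5: shift +. Stack=[E +] ptr=2 lookahead=id remaining=[id / ( id ) $]
Step 6: shift id. Stack=[E + id] ptr=3 lookahead=/ remaining=[/ ( id ) $]
Step 7: reduce F->id. Stack=[E + F] ptr=3 lookahead=/ remaining=[/ ( id ) $]
Step 8: reduce T->F. Stack=[E + T] ptr=3 lookahead=/ remaining=[/ ( id ) $]
Step 9: shift /. Stack=[E + T /] ptr=4 lookahead=( remaining=[( id ) $]
Step 10: shift (. Stack=[E + T / (] ptr=5 lookahead=id remaining=[id ) $]
Step 11: shift id. Stack=[E + T / ( id] ptr=6 lookahead=) remaining=[) $]
Step 12: reduce F->id. Stack=[E + T / ( F] ptr=6 lookahead=) remaining=[) $]
Step 13: reduce T->F. Stack=[E + T / ( T] ptr=6 lookahead=) remaining=[) $]
Step 14: reduce E->T. Stack=[E + T / ( E] ptr=6 lookahead=) remaining=[) $]
Step 15: shift ). Stack=[E + T / ( E )] ptr=7 lookahead=$ remaining=[$]
Step 16: reduce F->( E ). Stack=[E + T / F] ptr=7 lookahead=$ remaining=[$]
Step 17: reduce T->T / F. Stack=[E + T] ptr=7 lookahead=$ remaining=[$]
Step 18: reduce E->E + T. Stack=[E] ptr=7 lookahead=$ remaining=[$]
Step 19: accept. Stack=[E] ptr=7 lookahead=$ remaining=[$]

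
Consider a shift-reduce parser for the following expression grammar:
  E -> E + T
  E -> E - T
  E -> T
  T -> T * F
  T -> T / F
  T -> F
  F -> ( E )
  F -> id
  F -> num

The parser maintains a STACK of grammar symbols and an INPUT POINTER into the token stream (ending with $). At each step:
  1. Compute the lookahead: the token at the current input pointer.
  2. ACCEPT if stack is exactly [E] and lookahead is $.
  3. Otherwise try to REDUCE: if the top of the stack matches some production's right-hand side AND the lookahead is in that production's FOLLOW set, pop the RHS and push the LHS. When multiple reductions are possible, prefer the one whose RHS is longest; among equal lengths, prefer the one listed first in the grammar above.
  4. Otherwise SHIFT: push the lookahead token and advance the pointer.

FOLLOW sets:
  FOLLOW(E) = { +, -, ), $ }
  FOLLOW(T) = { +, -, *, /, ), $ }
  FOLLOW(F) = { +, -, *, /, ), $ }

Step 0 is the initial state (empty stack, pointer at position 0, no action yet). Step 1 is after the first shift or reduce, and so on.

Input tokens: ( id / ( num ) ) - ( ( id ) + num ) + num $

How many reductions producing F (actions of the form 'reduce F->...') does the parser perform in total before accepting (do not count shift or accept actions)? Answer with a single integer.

Answer: 9

Derivation:
Step 1: shift (. Stack=[(] ptr=1 lookahead=id remaining=[id / ( num ) ) - ( ( id ) + num ) + num $]
Step 2: shift id. Stack=[( id] ptr=2 lookahead=/ remaining=[/ ( num ) ) - ( ( id ) + num ) + num $]
Step 3: reduce F->id. Stack=[( F] ptr=2 lookahead=/ remaining=[/ ( num ) ) - ( ( id ) + num ) + num $]
Step 4: reduce T->F. Stack=[( T] ptr=2 lookahead=/ remaining=[/ ( num ) ) - ( ( id ) + num ) + num $]
Step 5: shift /. Stack=[( T /] ptr=3 lookahead=( remaining=[( num ) ) - ( ( id ) + num ) + num $]
Step 6: shift (. Stack=[( T / (] ptr=4 lookahead=num remaining=[num ) ) - ( ( id ) + num ) + num $]
Step 7: shift num. Stack=[( T / ( num] ptr=5 lookahead=) remaining=[) ) - ( ( id ) + num ) + num $]
Step 8: reduce F->num. Stack=[( T / ( F] ptr=5 lookahead=) remaining=[) ) - ( ( id ) + num ) + num $]
Step 9: reduce T->F. Stack=[( T / ( T] ptr=5 lookahead=) remaining=[) ) - ( ( id ) + num ) + num $]
Step 10: reduce E->T. Stack=[( T / ( E] ptr=5 lookahead=) remaining=[) ) - ( ( id ) + num ) + num $]
Step 11: shift ). Stack=[( T / ( E )] ptr=6 lookahead=) remaining=[) - ( ( id ) + num ) + num $]
Step 12: reduce F->( E ). Stack=[( T / F] ptr=6 lookahead=) remaining=[) - ( ( id ) + num ) + num $]
Step 13: reduce T->T / F. Stack=[( T] ptr=6 lookahead=) remaining=[) - ( ( id ) + num ) + num $]
Step 14: reduce E->T. Stack=[( E] ptr=6 lookahead=) remaining=[) - ( ( id ) + num ) + num $]
Step 15: shift ). Stack=[( E )] ptr=7 lookahead=- remaining=[- ( ( id ) + num ) + num $]
Step 16: reduce F->( E ). Stack=[F] ptr=7 lookahead=- remaining=[- ( ( id ) + num ) + num $]
Step 17: reduce T->F. Stack=[T] ptr=7 lookahead=- remaining=[- ( ( id ) + num ) + num $]
Step 18: reduce E->T. Stack=[E] ptr=7 lookahead=- remaining=[- ( ( id ) + num ) + num $]
Step 19: shift -. Stack=[E -] ptr=8 lookahead=( remaining=[( ( id ) + num ) + num $]
Step 20: shift (. Stack=[E - (] ptr=9 lookahead=( remaining=[( id ) + num ) + num $]
Step 21: shift (. Stack=[E - ( (] ptr=10 lookahead=id remaining=[id ) + num ) + num $]
Step 22: shift id. Stack=[E - ( ( id] ptr=11 lookahead=) remaining=[) + num ) + num $]
Step 23: reduce F->id. Stack=[E - ( ( F] ptr=11 lookahead=) remaining=[) + num ) + num $]
Step 24: reduce T->F. Stack=[E - ( ( T] ptr=11 lookahead=) remaining=[) + num ) + num $]
Step 25: reduce E->T. Stack=[E - ( ( E] ptr=11 lookahead=) remaining=[) + num ) + num $]
Step 26: shift ). Stack=[E - ( ( E )] ptr=12 lookahead=+ remaining=[+ num ) + num $]
Step 27: reduce F->( E ). Stack=[E - ( F] ptr=12 lookahead=+ remaining=[+ num ) + num $]
Step 28: reduce T->F. Stack=[E - ( T] ptr=12 lookahead=+ remaining=[+ num ) + num $]
Step 29: reduce E->T. Stack=[E - ( E] ptr=12 lookahead=+ remaining=[+ num ) + num $]
Step 30: shift +. Stack=[E - ( E +] ptr=13 lookahead=num remaining=[num ) + num $]
Step 31: shift num. Stack=[E - ( E + num] ptr=14 lookahead=) remaining=[) + num $]
Step 32: reduce F->num. Stack=[E - ( E + F] ptr=14 lookahead=) remaining=[) + num $]
Step 33: reduce T->F. Stack=[E - ( E + T] ptr=14 lookahead=) remaining=[) + num $]
Step 34: reduce E->E + T. Stack=[E - ( E] ptr=14 lookahead=) remaining=[) + num $]
Step 35: shift ). Stack=[E - ( E )] ptr=15 lookahead=+ remaining=[+ num $]
Step 36: reduce F->( E ). Stack=[E - F] ptr=15 lookahead=+ remaining=[+ num $]
Step 37: reduce T->F. Stack=[E - T] ptr=15 lookahead=+ remaining=[+ num $]
Step 38: reduce E->E - T. Stack=[E] ptr=15 lookahead=+ remaining=[+ num $]
Step 39: shift +. Stack=[E +] ptr=16 lookahead=num remaining=[num $]
Step 40: shift num. Stack=[E + num] ptr=17 lookahead=$ remaining=[$]
Step 41: reduce F->num. Stack=[E + F] ptr=17 lookahead=$ remaining=[$]
Step 42: reduce T->F. Stack=[E + T] ptr=17 lookahead=$ remaining=[$]
Step 43: reduce E->E + T. Stack=[E] ptr=17 lookahead=$ remaining=[$]
Step 44: accept. Stack=[E] ptr=17 lookahead=$ remaining=[$]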